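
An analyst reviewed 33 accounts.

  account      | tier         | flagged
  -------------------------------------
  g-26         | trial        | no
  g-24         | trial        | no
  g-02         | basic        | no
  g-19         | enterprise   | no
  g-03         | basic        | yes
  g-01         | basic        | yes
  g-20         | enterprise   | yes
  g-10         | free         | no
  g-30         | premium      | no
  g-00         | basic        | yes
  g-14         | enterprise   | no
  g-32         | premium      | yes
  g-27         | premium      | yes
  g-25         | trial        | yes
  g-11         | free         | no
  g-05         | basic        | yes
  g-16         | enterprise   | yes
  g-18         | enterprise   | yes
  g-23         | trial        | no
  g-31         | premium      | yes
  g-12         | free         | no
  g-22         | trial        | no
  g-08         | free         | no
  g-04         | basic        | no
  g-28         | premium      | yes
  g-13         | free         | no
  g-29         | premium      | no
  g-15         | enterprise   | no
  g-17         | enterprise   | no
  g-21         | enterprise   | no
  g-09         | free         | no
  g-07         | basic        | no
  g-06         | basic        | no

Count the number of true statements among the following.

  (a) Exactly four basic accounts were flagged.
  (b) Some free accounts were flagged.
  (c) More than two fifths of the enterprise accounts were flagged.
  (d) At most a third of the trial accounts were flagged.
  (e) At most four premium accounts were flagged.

(a) basic: |A| = 8, |A ∩ B| = 4; needs |A ∩ B| = 4 — true.
(b) free: |A| = 6, |A ∩ B| = 0; needs A ∩ B ≠ ∅ (|A ∩ B| ≥ 1) — false.
(c) enterprise: |A| = 8, |A ∩ B| = 3; needs |A ∩ B| / |A| > 2/5 — false.
(d) trial: |A| = 5, |A ∩ B| = 1; needs |A ∩ B| / |A| ≤ 1/3 — true.
(e) premium: |A| = 6, |A ∩ B| = 4; needs |A ∩ B| ≤ 4 — true.

3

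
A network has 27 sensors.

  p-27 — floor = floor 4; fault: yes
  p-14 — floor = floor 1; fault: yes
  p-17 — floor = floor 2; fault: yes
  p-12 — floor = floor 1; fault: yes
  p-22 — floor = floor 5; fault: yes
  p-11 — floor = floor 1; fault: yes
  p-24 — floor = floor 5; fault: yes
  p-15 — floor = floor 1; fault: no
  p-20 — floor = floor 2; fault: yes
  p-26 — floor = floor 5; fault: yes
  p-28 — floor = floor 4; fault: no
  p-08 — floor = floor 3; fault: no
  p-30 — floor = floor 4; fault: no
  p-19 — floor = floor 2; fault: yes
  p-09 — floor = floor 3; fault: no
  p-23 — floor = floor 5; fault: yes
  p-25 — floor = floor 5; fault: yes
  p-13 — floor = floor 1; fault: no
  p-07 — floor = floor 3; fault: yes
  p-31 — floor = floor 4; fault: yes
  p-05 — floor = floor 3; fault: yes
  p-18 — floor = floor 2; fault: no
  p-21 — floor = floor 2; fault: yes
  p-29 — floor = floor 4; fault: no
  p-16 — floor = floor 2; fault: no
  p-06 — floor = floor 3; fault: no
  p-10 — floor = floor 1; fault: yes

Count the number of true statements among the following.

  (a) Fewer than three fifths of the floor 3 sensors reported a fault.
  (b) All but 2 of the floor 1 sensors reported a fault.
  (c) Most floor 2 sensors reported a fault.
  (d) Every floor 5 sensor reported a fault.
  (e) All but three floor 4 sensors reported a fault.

(a) floor 3: |A| = 5, |A ∩ B| = 2; needs |A ∩ B| / |A| < 3/5 — true.
(b) floor 1: |A| = 6, |A ∩ B| = 4; needs |A ∖ B| = 2 — true.
(c) floor 2: |A| = 6, |A ∩ B| = 4; needs |A ∩ B| > |A ∖ B| — true.
(d) floor 5: |A| = 5, |A ∩ B| = 5; needs A ⊆ B, i.e. every element of A is in B (|A ∖ B| = 0) — true.
(e) floor 4: |A| = 5, |A ∩ B| = 2; needs |A ∖ B| = 3 — true.

5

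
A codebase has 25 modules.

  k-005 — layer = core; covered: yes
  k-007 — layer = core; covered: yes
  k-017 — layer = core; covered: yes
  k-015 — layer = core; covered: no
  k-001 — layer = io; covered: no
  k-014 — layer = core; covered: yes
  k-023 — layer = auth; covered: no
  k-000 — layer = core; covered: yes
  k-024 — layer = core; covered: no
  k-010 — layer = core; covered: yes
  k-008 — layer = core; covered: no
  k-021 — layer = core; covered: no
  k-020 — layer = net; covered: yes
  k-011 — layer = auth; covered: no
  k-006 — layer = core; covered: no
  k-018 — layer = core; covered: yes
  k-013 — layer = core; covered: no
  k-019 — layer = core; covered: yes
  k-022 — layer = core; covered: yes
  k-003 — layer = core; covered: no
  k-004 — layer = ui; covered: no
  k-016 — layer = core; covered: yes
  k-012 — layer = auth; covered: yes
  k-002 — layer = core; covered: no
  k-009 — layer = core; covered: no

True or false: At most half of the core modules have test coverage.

False

Truth condition: |A ∩ B| ≤ |A ∖ B|.
|A| = 19, |A ∩ B| = 10, |A ∖ B| = 9.
10 > 9, so the statement is false.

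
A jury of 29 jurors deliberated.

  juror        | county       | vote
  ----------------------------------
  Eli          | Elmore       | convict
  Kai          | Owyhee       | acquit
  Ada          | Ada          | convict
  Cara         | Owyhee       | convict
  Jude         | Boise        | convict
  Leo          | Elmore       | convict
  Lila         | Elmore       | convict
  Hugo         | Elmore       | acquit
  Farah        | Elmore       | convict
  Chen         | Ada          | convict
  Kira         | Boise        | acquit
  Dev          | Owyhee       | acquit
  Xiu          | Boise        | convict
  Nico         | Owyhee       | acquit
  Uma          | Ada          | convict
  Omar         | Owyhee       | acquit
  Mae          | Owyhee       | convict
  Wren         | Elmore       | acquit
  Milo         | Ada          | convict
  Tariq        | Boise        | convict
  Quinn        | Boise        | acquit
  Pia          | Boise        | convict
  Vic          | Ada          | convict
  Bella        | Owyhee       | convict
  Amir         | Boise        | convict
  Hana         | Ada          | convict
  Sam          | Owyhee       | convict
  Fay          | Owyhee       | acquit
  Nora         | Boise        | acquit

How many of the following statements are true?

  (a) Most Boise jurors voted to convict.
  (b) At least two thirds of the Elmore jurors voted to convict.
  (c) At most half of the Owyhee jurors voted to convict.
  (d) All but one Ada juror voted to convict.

(a) Boise: |A| = 8, |A ∩ B| = 5; needs |A ∩ B| > |A ∖ B| — true.
(b) Elmore: |A| = 6, |A ∩ B| = 4; needs |A ∩ B| / |A| ≥ 2/3 — true.
(c) Owyhee: |A| = 9, |A ∩ B| = 4; needs |A ∩ B| ≤ |A ∖ B| — true.
(d) Ada: |A| = 6, |A ∩ B| = 6; needs |A ∖ B| = 1 — false.

3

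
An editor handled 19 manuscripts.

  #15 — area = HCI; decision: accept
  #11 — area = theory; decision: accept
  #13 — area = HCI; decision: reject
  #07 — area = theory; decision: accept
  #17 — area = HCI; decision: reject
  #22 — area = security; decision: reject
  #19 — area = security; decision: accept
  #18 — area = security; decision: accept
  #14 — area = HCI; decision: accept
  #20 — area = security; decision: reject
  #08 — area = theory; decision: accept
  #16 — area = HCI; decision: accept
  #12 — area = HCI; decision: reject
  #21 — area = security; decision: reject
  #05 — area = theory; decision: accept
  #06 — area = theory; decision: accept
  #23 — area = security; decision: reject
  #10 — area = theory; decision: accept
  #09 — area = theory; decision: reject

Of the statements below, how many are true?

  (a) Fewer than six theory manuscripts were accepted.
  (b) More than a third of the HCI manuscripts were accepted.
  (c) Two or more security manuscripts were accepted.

(a) theory: |A| = 7, |A ∩ B| = 6; needs |A ∩ B| < 6 — false.
(b) HCI: |A| = 6, |A ∩ B| = 3; needs |A ∩ B| / |A| > 1/3 — true.
(c) security: |A| = 6, |A ∩ B| = 2; needs |A ∩ B| ≥ 2 — true.

2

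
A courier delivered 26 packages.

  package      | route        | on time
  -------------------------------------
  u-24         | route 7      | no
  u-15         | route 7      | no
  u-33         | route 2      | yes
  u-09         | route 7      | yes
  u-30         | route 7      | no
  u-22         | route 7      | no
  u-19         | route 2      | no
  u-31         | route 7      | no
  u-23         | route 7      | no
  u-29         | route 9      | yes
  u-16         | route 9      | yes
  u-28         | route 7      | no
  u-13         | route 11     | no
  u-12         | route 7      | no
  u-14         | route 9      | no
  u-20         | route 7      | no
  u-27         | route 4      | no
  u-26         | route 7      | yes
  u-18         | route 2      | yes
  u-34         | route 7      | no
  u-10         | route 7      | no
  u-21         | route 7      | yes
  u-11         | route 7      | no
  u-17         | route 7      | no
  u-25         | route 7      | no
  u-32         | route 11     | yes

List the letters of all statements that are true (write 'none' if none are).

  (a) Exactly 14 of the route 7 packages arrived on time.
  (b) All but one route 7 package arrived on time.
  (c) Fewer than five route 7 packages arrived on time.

(c)

|A| = 17, |A ∩ B| = 3, |A ∖ B| = 14.
(a) |A ∩ B| = 14: fails.
(b) |A ∖ B| = 1: fails.
(c) |A ∩ B| < 5: holds.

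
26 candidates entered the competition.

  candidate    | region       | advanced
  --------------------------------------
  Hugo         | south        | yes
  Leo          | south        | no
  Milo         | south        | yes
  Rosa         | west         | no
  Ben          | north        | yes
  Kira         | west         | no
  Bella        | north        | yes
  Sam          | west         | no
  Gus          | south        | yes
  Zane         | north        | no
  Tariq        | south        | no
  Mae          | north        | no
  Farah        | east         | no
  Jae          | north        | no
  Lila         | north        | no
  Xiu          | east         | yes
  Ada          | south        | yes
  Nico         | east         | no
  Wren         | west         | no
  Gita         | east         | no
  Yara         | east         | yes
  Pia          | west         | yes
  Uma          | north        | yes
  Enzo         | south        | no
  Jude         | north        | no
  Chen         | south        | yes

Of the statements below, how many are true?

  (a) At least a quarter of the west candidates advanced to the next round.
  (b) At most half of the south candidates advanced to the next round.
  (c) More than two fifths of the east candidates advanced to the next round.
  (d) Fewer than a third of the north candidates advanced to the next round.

0

(a) west: |A| = 5, |A ∩ B| = 1; needs |A ∩ B| / |A| ≥ 1/4 — false.
(b) south: |A| = 8, |A ∩ B| = 5; needs |A ∩ B| ≤ |A ∖ B| — false.
(c) east: |A| = 5, |A ∩ B| = 2; needs |A ∩ B| / |A| > 2/5 — false.
(d) north: |A| = 8, |A ∩ B| = 3; needs |A ∩ B| / |A| < 1/3 — false.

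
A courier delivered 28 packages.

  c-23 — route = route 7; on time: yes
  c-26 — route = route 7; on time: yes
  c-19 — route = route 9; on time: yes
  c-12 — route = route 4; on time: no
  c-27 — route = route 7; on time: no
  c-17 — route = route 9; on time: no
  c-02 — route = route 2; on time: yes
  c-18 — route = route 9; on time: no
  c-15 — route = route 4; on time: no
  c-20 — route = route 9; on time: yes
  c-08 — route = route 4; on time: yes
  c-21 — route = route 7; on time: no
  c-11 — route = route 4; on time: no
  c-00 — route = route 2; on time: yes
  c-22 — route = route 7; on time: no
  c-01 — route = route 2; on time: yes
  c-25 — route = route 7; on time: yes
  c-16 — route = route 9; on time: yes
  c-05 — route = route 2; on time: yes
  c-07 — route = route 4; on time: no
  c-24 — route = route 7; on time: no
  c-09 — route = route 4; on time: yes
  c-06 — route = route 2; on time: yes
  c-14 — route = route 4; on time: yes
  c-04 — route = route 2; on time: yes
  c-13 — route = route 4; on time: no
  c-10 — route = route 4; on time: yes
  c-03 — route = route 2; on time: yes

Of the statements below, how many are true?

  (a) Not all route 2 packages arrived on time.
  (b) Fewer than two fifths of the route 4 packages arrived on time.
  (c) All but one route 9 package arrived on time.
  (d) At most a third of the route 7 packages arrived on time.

0

(a) route 2: |A| = 7, |A ∩ B| = 7; needs A ⊄ B (|A ∖ B| ≥ 1) — false.
(b) route 4: |A| = 9, |A ∩ B| = 4; needs |A ∩ B| / |A| < 2/5 — false.
(c) route 9: |A| = 5, |A ∩ B| = 3; needs |A ∖ B| = 1 — false.
(d) route 7: |A| = 7, |A ∩ B| = 3; needs |A ∩ B| / |A| ≤ 1/3 — false.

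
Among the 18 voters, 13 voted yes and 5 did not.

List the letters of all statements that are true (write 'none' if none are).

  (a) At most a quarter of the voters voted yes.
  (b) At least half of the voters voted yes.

(b)

|A| = 18, |A ∩ B| = 13, |A ∖ B| = 5.
(a) |A ∩ B| / |A| ≤ 1/4: fails.
(b) |A ∩ B| ≥ |A ∖ B|: holds.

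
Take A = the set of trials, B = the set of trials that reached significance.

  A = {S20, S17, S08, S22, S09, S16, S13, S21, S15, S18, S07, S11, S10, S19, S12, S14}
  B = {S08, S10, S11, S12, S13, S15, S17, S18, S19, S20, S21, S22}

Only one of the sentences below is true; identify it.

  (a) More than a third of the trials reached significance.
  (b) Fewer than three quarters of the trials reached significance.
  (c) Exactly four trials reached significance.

(a)

|A| = 16, |A ∩ B| = 12, |A ∖ B| = 4.
(a) requires |A ∩ B| / |A| > 1/3: true.
(b) requires |A ∩ B| / |A| < 3/4: false.
(c) requires |A ∩ B| = 4: false.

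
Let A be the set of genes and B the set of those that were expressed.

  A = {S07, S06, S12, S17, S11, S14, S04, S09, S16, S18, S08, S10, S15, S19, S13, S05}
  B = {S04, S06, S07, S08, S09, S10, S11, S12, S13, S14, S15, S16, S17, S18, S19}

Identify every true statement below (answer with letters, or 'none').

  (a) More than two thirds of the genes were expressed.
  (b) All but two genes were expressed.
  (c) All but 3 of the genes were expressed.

|A| = 16, |A ∩ B| = 15, |A ∖ B| = 1.
(a) |A ∩ B| / |A| > 2/3: holds.
(b) |A ∖ B| = 2: fails.
(c) |A ∖ B| = 3: fails.

(a)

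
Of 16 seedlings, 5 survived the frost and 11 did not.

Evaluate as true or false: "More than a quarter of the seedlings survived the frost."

True

The determiner here denotes the relation: |A ∩ B| / |A| > 1/4.
|A| = 16, |A ∩ B| = 5, |A ∖ B| = 11.
|A ∩ B|/|A| = 5/16, so the statement is true.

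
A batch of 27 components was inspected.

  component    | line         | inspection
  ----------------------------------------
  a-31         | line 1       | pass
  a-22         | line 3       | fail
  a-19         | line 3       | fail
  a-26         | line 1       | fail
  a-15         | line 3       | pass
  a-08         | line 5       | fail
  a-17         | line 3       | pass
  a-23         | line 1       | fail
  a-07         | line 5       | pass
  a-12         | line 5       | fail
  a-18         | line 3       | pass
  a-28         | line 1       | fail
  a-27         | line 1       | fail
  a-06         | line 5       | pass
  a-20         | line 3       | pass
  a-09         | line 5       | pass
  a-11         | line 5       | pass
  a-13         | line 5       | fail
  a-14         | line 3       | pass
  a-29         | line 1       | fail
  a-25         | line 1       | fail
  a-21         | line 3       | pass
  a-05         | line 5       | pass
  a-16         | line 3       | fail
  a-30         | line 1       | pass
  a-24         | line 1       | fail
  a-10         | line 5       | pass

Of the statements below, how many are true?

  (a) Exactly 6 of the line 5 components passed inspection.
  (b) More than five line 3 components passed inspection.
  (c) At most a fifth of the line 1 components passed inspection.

(a) line 5: |A| = 9, |A ∩ B| = 6; needs |A ∩ B| = 6 — true.
(b) line 3: |A| = 9, |A ∩ B| = 6; needs |A ∩ B| > 5 — true.
(c) line 1: |A| = 9, |A ∩ B| = 2; needs |A ∩ B| / |A| ≤ 1/5 — false.

2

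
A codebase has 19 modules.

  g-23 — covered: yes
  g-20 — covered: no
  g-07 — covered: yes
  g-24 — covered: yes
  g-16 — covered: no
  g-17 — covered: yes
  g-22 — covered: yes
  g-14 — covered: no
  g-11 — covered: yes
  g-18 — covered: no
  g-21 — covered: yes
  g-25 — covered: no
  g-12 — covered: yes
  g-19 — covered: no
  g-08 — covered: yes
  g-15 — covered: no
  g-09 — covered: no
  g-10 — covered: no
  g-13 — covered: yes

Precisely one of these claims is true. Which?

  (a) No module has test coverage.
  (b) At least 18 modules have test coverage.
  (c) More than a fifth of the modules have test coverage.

(c)

|A| = 19, |A ∩ B| = 10, |A ∖ B| = 9.
(a) requires A ∩ B = ∅ (|A ∩ B| = 0): false.
(b) requires |A ∩ B| ≥ 18: false.
(c) requires |A ∩ B| / |A| > 1/5: true.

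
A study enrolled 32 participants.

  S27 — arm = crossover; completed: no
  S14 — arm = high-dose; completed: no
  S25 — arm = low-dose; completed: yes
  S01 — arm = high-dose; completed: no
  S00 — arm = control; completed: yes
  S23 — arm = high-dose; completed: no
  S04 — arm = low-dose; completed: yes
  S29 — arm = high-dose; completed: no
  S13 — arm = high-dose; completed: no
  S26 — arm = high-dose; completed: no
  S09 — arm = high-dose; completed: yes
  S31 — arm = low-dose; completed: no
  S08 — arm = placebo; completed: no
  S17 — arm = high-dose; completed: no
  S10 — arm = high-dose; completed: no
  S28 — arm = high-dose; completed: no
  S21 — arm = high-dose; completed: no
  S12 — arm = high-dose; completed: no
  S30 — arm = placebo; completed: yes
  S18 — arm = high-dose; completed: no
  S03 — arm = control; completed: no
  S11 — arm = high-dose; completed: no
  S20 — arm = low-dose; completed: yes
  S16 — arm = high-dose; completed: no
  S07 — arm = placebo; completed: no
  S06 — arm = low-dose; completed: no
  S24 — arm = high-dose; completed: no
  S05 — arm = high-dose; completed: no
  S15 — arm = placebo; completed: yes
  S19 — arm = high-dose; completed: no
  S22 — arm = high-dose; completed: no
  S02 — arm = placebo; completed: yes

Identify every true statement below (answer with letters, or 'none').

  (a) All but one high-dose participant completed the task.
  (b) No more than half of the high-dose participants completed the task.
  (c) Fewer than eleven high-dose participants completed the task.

|A| = 19, |A ∩ B| = 1, |A ∖ B| = 18.
(a) |A ∖ B| = 1: fails.
(b) |A ∩ B| ≤ |A ∖ B|: holds.
(c) |A ∩ B| < 11: holds.

(b), (c)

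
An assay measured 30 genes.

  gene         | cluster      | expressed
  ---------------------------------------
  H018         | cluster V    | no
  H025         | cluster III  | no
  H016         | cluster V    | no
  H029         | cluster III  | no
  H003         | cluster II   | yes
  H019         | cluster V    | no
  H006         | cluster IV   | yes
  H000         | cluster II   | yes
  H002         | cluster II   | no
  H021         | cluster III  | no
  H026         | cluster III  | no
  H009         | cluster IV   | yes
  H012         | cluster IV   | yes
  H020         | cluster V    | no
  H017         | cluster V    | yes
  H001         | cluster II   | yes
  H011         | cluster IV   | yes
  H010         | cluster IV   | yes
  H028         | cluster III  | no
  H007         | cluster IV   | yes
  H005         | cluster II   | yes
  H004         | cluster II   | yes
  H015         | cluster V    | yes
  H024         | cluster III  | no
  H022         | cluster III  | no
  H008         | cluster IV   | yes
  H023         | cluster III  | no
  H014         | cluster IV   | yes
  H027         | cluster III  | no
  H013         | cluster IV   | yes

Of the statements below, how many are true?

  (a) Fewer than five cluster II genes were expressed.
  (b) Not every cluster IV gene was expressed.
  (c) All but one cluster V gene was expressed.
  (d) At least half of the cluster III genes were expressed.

(a) cluster II: |A| = 6, |A ∩ B| = 5; needs |A ∩ B| < 5 — false.
(b) cluster IV: |A| = 9, |A ∩ B| = 9; needs A ⊄ B (|A ∖ B| ≥ 1) — false.
(c) cluster V: |A| = 6, |A ∩ B| = 2; needs |A ∖ B| = 1 — false.
(d) cluster III: |A| = 9, |A ∩ B| = 0; needs |A ∩ B| ≥ |A ∖ B| — false.

0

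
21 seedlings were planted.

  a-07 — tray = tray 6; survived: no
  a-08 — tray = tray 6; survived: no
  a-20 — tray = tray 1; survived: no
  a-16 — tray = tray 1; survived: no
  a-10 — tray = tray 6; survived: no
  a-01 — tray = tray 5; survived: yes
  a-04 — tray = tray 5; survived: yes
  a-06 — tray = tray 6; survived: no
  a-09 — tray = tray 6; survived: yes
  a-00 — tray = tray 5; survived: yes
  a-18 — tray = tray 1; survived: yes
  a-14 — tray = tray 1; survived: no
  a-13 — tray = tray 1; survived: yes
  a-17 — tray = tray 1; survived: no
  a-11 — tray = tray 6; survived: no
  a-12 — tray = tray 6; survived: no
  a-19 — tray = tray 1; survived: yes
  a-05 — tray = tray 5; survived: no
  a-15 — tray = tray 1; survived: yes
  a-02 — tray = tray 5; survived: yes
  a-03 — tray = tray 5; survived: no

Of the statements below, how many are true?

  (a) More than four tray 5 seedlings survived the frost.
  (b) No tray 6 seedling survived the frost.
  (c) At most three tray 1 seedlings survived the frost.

(a) tray 5: |A| = 6, |A ∩ B| = 4; needs |A ∩ B| > 4 — false.
(b) tray 6: |A| = 7, |A ∩ B| = 1; needs A ∩ B = ∅ (|A ∩ B| = 0) — false.
(c) tray 1: |A| = 8, |A ∩ B| = 4; needs |A ∩ B| ≤ 3 — false.

0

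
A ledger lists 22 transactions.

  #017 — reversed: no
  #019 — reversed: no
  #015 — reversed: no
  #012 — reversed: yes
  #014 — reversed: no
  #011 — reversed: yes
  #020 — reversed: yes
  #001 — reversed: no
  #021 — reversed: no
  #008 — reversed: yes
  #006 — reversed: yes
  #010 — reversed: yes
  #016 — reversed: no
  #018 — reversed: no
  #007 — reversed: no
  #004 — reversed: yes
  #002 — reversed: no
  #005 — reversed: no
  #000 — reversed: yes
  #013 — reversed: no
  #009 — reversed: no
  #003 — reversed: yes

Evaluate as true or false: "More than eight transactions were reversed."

True

The determiner here denotes the relation: |A ∩ B| > 8.
|A| = 22, |A ∩ B| = 9, |A ∖ B| = 13.
|A ∩ B| = 9, so the statement is true.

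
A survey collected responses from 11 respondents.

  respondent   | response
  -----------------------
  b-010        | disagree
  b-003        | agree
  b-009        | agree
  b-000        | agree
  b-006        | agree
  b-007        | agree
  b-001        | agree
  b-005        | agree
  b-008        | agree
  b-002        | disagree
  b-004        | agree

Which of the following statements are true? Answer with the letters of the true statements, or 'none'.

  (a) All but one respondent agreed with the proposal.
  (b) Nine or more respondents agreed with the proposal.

(b)

|A| = 11, |A ∩ B| = 9, |A ∖ B| = 2.
(a) |A ∖ B| = 1: fails.
(b) |A ∩ B| ≥ 9: holds.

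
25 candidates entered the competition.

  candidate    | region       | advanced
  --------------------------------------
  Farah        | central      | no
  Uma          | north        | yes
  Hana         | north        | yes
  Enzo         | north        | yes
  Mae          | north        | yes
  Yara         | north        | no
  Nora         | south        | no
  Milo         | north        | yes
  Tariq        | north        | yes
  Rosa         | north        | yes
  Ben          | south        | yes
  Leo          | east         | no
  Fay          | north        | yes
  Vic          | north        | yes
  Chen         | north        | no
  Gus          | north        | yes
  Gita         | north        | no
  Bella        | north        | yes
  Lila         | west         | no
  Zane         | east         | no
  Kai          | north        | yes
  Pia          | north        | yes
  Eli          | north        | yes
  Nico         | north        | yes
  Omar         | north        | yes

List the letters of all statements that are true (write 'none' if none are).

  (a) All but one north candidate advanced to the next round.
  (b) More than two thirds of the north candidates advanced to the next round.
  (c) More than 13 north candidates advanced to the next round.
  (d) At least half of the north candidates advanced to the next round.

|A| = 19, |A ∩ B| = 16, |A ∖ B| = 3.
(a) |A ∖ B| = 1: fails.
(b) |A ∩ B| / |A| > 2/3: holds.
(c) |A ∩ B| > 13: holds.
(d) |A ∩ B| ≥ |A ∖ B|: holds.

(b), (c), (d)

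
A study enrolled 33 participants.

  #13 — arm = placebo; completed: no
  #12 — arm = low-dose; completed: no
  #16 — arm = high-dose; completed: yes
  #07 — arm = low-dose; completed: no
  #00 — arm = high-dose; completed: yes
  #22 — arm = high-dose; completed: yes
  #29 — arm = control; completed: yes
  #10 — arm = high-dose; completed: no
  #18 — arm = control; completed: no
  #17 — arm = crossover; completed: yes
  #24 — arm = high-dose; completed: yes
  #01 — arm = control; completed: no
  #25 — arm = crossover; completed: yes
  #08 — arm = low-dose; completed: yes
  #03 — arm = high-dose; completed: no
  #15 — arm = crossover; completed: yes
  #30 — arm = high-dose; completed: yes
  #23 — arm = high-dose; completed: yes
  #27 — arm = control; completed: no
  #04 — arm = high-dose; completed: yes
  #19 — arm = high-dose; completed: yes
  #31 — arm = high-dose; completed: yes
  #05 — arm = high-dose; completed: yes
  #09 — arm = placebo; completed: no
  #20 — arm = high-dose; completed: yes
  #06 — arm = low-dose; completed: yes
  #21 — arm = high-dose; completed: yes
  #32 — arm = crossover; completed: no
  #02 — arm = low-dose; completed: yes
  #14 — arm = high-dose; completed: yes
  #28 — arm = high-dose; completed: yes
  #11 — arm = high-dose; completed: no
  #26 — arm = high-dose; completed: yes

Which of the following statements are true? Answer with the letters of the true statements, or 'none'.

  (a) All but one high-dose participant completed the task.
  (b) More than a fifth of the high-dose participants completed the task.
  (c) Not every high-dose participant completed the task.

|A| = 18, |A ∩ B| = 15, |A ∖ B| = 3.
(a) |A ∖ B| = 1: fails.
(b) |A ∩ B| / |A| > 1/5: holds.
(c) A ⊄ B (|A ∖ B| ≥ 1): holds.

(b), (c)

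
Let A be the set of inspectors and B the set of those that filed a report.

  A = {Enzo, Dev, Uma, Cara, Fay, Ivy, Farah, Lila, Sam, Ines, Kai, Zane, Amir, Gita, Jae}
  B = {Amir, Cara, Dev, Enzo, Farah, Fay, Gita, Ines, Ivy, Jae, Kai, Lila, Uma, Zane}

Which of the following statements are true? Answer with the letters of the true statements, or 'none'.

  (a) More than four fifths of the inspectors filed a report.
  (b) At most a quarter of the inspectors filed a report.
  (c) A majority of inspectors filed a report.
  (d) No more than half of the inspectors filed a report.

|A| = 15, |A ∩ B| = 14, |A ∖ B| = 1.
(a) |A ∩ B| / |A| > 4/5: holds.
(b) |A ∩ B| / |A| ≤ 1/4: fails.
(c) |A ∩ B| > |A ∖ B|: holds.
(d) |A ∩ B| ≤ |A ∖ B|: fails.

(a), (c)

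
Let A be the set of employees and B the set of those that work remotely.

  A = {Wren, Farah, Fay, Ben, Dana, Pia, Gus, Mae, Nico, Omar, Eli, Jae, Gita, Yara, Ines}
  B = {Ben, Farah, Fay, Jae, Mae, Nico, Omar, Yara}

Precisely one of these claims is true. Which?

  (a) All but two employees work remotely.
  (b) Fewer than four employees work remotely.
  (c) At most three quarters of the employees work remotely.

(c)

|A| = 15, |A ∩ B| = 8, |A ∖ B| = 7.
(a) requires |A ∖ B| = 2: false.
(b) requires |A ∩ B| < 4: false.
(c) requires |A ∩ B| / |A| ≤ 3/4: true.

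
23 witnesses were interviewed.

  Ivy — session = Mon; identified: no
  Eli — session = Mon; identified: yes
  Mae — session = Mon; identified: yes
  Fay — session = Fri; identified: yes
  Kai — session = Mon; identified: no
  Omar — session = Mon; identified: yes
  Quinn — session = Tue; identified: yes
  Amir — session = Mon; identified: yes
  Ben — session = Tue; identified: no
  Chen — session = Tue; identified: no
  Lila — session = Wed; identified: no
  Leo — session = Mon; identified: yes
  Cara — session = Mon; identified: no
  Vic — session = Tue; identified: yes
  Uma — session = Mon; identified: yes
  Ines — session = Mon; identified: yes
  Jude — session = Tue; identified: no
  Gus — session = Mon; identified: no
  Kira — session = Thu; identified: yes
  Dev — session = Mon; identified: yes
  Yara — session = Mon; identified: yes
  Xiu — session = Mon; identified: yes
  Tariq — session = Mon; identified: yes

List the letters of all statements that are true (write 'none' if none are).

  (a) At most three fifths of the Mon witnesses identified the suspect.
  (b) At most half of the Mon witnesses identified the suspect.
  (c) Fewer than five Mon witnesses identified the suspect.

none

|A| = 15, |A ∩ B| = 11, |A ∖ B| = 4.
(a) |A ∩ B| / |A| ≤ 3/5: fails.
(b) |A ∩ B| ≤ |A ∖ B|: fails.
(c) |A ∩ B| < 5: fails.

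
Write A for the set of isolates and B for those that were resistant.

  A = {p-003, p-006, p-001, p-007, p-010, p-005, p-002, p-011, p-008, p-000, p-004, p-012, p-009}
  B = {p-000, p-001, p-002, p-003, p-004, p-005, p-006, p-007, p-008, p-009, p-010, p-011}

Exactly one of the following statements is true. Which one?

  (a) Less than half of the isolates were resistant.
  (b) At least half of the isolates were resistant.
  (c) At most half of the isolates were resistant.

|A| = 13, |A ∩ B| = 12, |A ∖ B| = 1.
(a) requires |A ∩ B| < |A ∖ B|: false.
(b) requires |A ∩ B| ≥ |A ∖ B|: true.
(c) requires |A ∩ B| ≤ |A ∖ B|: false.

(b)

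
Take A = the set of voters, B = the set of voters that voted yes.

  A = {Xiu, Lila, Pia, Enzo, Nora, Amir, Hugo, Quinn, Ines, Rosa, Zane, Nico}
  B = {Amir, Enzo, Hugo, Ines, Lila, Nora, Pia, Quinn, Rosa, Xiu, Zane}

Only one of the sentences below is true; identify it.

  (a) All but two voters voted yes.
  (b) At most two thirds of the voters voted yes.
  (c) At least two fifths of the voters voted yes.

(c)

|A| = 12, |A ∩ B| = 11, |A ∖ B| = 1.
(a) requires |A ∖ B| = 2: false.
(b) requires |A ∩ B| / |A| ≤ 2/3: false.
(c) requires |A ∩ B| / |A| ≥ 2/5: true.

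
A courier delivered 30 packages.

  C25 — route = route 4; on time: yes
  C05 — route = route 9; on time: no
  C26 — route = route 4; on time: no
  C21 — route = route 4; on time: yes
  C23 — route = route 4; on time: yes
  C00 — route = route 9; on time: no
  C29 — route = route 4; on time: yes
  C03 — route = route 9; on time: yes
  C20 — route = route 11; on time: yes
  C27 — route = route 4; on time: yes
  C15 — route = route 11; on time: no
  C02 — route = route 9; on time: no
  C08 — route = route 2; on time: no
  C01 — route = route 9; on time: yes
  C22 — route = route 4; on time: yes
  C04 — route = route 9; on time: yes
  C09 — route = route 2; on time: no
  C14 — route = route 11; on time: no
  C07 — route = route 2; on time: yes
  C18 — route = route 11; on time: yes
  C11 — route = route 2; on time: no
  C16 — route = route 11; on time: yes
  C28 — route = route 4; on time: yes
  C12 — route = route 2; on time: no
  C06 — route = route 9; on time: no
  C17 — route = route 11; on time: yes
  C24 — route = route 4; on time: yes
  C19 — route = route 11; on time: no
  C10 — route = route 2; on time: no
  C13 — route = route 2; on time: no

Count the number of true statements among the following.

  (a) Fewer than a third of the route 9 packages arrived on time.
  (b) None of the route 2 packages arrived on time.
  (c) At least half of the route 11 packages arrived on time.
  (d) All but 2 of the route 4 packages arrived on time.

1

(a) route 9: |A| = 7, |A ∩ B| = 3; needs |A ∩ B| / |A| < 1/3 — false.
(b) route 2: |A| = 7, |A ∩ B| = 1; needs A ∩ B = ∅ (|A ∩ B| = 0) — false.
(c) route 11: |A| = 7, |A ∩ B| = 4; needs |A ∩ B| ≥ |A ∖ B| — true.
(d) route 4: |A| = 9, |A ∩ B| = 8; needs |A ∖ B| = 2 — false.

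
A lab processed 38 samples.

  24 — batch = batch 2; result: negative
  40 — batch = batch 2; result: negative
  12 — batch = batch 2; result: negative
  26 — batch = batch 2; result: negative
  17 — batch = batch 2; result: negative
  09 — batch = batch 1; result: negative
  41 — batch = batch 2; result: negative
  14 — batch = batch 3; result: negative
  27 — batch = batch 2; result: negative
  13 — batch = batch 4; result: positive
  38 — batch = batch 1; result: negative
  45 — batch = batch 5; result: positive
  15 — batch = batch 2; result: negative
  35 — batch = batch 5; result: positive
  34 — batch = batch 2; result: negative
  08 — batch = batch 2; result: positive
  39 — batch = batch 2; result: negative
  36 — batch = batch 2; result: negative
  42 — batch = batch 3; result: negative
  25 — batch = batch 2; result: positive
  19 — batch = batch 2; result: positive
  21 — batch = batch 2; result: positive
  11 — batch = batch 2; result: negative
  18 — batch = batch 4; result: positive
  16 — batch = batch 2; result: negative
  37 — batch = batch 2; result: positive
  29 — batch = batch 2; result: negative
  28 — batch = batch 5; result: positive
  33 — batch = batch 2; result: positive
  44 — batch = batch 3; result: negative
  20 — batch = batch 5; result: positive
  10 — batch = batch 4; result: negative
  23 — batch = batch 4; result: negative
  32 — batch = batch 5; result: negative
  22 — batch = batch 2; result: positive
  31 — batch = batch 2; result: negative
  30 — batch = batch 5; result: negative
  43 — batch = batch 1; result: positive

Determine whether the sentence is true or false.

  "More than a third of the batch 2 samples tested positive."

Truth condition: |A ∩ B| / |A| > 1/3.
|A| = 22, |A ∩ B| = 7, |A ∖ B| = 15.
|A ∩ B|/|A| = 7/22, so the statement is false.

False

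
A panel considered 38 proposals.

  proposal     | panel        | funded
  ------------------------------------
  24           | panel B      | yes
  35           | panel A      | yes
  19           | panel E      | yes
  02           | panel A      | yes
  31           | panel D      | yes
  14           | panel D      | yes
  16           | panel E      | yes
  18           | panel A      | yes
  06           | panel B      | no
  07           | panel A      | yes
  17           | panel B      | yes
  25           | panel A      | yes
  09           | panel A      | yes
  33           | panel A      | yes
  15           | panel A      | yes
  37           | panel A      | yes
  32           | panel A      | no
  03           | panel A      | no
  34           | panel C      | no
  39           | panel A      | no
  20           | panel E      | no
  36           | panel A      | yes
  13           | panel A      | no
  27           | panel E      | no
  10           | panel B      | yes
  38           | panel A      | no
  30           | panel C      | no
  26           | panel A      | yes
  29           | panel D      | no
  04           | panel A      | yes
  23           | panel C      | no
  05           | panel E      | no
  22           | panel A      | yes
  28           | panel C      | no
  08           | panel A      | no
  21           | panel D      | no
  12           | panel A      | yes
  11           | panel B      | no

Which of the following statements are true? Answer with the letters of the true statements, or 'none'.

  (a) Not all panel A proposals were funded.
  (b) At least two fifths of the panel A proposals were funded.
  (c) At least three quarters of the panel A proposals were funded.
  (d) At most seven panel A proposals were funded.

|A| = 20, |A ∩ B| = 14, |A ∖ B| = 6.
(a) A ⊄ B (|A ∖ B| ≥ 1): holds.
(b) |A ∩ B| / |A| ≥ 2/5: holds.
(c) |A ∩ B| / |A| ≥ 3/4: fails.
(d) |A ∩ B| ≤ 7: fails.

(a), (b)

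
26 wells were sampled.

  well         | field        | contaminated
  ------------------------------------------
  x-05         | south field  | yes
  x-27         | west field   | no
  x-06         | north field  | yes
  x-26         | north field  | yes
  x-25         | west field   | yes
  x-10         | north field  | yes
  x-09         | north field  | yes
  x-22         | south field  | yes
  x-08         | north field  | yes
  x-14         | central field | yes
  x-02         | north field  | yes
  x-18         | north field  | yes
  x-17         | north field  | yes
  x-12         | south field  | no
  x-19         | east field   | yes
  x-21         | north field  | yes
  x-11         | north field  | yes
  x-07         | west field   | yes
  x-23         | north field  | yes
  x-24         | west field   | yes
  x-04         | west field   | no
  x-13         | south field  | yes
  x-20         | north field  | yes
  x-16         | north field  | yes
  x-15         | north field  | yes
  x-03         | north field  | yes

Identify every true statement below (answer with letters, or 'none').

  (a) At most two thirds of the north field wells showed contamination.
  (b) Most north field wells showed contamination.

(b)

|A| = 15, |A ∩ B| = 15, |A ∖ B| = 0.
(a) |A ∩ B| / |A| ≤ 2/3: fails.
(b) |A ∩ B| > |A ∖ B|: holds.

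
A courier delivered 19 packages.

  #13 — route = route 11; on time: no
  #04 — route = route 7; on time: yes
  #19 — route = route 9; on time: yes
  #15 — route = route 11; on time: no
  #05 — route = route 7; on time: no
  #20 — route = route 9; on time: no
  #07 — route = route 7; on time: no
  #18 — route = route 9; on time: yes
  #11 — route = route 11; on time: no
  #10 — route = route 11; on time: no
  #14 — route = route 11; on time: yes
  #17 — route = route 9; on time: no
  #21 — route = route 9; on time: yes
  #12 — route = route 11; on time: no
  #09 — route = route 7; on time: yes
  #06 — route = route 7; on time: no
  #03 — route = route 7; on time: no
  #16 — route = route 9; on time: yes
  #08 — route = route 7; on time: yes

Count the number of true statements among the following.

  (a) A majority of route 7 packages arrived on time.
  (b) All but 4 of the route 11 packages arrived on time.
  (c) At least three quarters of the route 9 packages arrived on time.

(a) route 7: |A| = 7, |A ∩ B| = 3; needs |A ∩ B| > |A ∖ B| — false.
(b) route 11: |A| = 6, |A ∩ B| = 1; needs |A ∖ B| = 4 — false.
(c) route 9: |A| = 6, |A ∩ B| = 4; needs |A ∩ B| / |A| ≥ 3/4 — false.

0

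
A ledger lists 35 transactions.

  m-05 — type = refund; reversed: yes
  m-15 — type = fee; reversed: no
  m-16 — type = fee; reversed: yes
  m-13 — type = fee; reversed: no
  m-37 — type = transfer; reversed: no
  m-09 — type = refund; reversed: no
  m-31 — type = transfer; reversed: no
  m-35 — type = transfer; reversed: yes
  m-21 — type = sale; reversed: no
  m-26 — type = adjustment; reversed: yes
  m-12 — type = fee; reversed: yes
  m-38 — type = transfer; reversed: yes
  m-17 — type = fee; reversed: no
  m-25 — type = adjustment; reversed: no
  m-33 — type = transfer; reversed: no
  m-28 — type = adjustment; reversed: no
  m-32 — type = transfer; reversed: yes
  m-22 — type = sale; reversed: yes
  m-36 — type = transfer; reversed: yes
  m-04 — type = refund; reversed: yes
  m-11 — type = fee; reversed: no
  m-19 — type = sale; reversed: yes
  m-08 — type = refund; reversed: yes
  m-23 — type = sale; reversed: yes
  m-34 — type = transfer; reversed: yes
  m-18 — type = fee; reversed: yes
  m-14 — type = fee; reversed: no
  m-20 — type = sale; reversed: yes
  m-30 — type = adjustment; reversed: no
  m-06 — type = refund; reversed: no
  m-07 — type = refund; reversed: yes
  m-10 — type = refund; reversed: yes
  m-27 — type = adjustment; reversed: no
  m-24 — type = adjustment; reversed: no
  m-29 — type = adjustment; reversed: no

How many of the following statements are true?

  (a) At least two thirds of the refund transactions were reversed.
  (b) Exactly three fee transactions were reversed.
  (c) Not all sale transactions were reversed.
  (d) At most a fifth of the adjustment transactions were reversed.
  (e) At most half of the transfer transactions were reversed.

4

(a) refund: |A| = 7, |A ∩ B| = 5; needs |A ∩ B| / |A| ≥ 2/3 — true.
(b) fee: |A| = 8, |A ∩ B| = 3; needs |A ∩ B| = 3 — true.
(c) sale: |A| = 5, |A ∩ B| = 4; needs A ⊄ B (|A ∖ B| ≥ 1) — true.
(d) adjustment: |A| = 7, |A ∩ B| = 1; needs |A ∩ B| / |A| ≤ 1/5 — true.
(e) transfer: |A| = 8, |A ∩ B| = 5; needs |A ∩ B| ≤ |A ∖ B| — false.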